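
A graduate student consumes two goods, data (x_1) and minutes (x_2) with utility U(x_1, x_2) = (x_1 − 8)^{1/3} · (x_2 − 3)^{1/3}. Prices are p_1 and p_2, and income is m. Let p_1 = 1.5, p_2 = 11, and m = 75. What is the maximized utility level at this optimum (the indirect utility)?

This is Cobb-Douglas in (x_1−8, x_2−3): tangency gives 1/3·p_2·(x_2−3) = 1/3·p_1·(x_1−8).
After buying the subsistence bundle (8, 3), a share 0.5 of the remaining income goes to x_1: x_1* = 8 + 0.5·(m − 8p_1 − 3p_2)/p_1.
Discretionary income = 75 − 8·1.5 − 3·11 = 30; x_1* = 8 + 0.5·30/1.5 = 18; x_2* = 3 + 0.5·30/11 = 4.3636.
Utility at the optimum: U(18, 4.3636) = 2.3891.

V = 2.3891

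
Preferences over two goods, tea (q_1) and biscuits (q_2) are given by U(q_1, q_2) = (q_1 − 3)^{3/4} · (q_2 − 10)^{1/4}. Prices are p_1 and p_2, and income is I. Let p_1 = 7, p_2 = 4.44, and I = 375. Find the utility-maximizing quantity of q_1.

q_1* = 36.1714

MRS = 3·(q_2−10)/(q_1−3). Tangency with p_1/p_2 gives q_2−10 = (1/3)·(p_1/p_2)·(q_1−3).
After buying the subsistence bundle (3, 10), a share 0.75 of the remaining income goes to q_1: q_1* = 3 + 0.75·(I − 3p_1 − 10p_2)/p_1.
Discretionary income = 375 − 3·7 − 10·4.44 = 309.6; q_1* = 3 + 0.75·309.6/7 = 36.1714.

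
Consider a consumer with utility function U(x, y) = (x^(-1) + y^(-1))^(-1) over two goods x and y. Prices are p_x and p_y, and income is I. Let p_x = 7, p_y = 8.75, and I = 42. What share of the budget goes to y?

share on y = 0.5279

MU_x ∝ x^(-2), MU_y ∝ y^(-2), so MRS = (y/x)^(2) = p_x/p_y.
Hence y/x = (p_x/p_y)^(1/(2)), i.e. raised to the 0.5 power.
With the ratio pinned down, the budget gives x* = I/(p_x + p_y·(y/x)) and y* = (y/x)·x*.
Numerically y/x = 0.894427, so x* = 42/(7 + 8.75·0.894427) = 2.8328 and y* = 0.894427·2.8328 = 2.5337.
Expenditure on y: 8.75·2.5337 = 22.1703; share = 0.5279.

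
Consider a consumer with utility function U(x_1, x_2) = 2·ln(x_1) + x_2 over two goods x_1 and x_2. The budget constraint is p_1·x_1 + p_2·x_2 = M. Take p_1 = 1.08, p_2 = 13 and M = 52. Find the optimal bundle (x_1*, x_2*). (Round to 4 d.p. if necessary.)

Set MRS = p_1/p_2: (2/x_1)/1 = p_1/p_2.
So x_1*(p_1,p_2) = 2·p_2/p_1, independent of income; and x_2* = (M − 2·p_2)/p_2.
At the given prices: x_1* = 2·13/1.08 = 24.0741, and x_2* = 2.

x_1* = 24.0741, x_2* = 2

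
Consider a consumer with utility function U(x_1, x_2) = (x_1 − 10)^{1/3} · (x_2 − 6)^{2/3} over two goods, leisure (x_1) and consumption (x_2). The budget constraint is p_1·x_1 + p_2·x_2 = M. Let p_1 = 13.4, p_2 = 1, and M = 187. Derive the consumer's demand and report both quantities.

This is Cobb-Douglas in (x_1−10, x_2−6): tangency gives 1/3·p_2·(x_2−6) = 2/3·p_1·(x_1−10).
After buying the subsistence bundle (10, 6), a share 1/3 of the remaining income goes to x_1: x_1* = 10 + 1/3·(M − 10p_1 − 6p_2)/p_1.
Discretionary income = 187 − 10·13.4 − 6·1 = 47; x_1* = 10 + 1/3·47/13.4 = 11.1692; x_2* = 6 + 2/3·47/1 = 37.3333.

x_1* = 11.1692, x_2* = 37.3333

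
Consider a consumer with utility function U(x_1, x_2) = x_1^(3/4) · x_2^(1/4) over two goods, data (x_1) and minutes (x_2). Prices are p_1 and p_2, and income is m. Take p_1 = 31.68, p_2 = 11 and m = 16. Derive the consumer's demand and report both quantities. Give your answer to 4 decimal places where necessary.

MU_x_1/MU_x_2 = (0.75·x_2)/(0.25·x_1); tangency sets this equal to p_1/p_2.
So 0.75·p_2·x_2 = 0.25·p_1·x_1; combined with the budget, a share 0.75 of income goes to x_1.
Demand: x_1*(p_1,p_2,m) = 0.75·m/p_1 and x_2* = 0.25·m/p_2.
At p_1=31.68, p_2=11, m=16: x_1* = 0.75·16/31.68 = 0.3788, x_2* = 0.3636.

x_1* = 0.3788, x_2* = 0.3636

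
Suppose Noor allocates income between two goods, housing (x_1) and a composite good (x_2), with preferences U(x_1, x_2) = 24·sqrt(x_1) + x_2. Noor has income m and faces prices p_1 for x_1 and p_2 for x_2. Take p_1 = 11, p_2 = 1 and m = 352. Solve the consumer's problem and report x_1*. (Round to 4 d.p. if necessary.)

MU_x_1 = 12/√x_1, MU_x_2 = 1. Tangency: 12/√x_1 = p_1/p_2.
Thus x_1* = (12·p_2/p_1)² — independent of m — with the rest of income spent on x_2.
Plugging in: x_1* = (12·1/11)² = 1.1901.

x_1* = 1.1901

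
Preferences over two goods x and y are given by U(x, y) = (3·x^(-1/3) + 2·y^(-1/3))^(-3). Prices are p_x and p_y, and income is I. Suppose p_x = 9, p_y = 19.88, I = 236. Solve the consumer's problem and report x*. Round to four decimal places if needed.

x* = 13.8052

MU_x ∝ 3·x^(-4/3), MU_y ∝ 2·y^(-4/3), so MRS = (3/2)·(y/x)^(4/3) = p_x/p_y.
Hence y/x = ((2/3)·p_x/p_y)^(1/(4/3)), i.e. raised to the 0.75 power.
Substitute y = (y/x)·x into the budget: x* = I/(p_x + p_y·(y/x)).
Numerically y/x = 0.407194, so x* = 236/(9 + 19.88·0.407194) = 13.8052.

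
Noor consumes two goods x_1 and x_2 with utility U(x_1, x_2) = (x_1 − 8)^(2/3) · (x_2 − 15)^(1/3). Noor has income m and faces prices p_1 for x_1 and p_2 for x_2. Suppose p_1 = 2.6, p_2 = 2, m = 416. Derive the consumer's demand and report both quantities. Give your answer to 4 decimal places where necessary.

x_1* = 101.641, x_2* = 75.8667

Let x_1' = x_1−8, x_2' = x_2−15. MRS = 2·x_2'/x_1' = p_1/p_2.
Substituting into the budget: x_1* = 8 + 2/3·(m − 8·p_1 − 15·p_2)/p_1, and x_2* = 15 + 1/3·(…)/p_2.
Discretionary income = 416 − 8·2.6 − 15·2 = 365.2; x_1* = 8 + 2/3·365.2/2.6 = 101.641; x_2* = 15 + 1/3·365.2/2 = 75.8667.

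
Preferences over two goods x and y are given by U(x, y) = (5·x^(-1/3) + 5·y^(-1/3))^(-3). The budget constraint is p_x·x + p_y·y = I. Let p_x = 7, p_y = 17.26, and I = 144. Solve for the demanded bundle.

MU_x ∝ 5·x^(-4/3), MU_y ∝ 5·y^(-4/3), so MRS = (y/x)^(4/3) = p_x/p_y.
Solve for the ratio: y/x = [p_x/p_y]^(0.75).
Substitute y = (y/x)·x into the budget: x* = I/(p_x + p_y·(y/x)).
Numerically y/x = 0.50821, so x* = 144/(7 + 17.26·0.50821) = 9.1303 and y* = 0.50821·9.1303 = 4.6401.

x* = 9.1303, y* = 4.6401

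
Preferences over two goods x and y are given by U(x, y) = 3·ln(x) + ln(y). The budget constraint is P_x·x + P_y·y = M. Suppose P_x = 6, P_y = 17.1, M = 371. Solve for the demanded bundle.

x* = 46.375, y* = 5.424

MU_x/MU_y = (3·y)/(x); tangency sets this equal to P_x/P_y.
Rearranging, P_y·y = (1/3)·P_x·x. Substituting into the budget gives P_x·x·(1 + (1/3)) = M.
Demand: x*(P_x,P_y,M) = 0.75·M/P_x and y* = 0.25·M/P_y.
At P_x=6, P_y=17.1, M=371: x* = 0.75·371/6 = 46.375, y* = 5.424.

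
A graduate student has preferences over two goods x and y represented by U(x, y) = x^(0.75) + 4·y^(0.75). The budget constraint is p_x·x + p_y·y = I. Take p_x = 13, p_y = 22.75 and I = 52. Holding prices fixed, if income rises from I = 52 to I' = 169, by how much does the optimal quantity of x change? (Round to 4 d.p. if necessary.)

MRS = MU_x/MU_y = (1/4)·(y/x)^(0.25). Set equal to p_x/p_y.
Solve for the ratio: y/x = [4·p_x/p_y]^(4).
Substitute y = (y/x)·x into the budget: x* = I/(p_x + p_y·(y/x)).
Numerically y/x = 27.295294, so x* = 52/(13 + 22.75·27.295294) = 0.082.
At I' = 169: x* = 0.2666. Change: 0.2666 − 0.082 = 0.1846.

Δx* = 0.1846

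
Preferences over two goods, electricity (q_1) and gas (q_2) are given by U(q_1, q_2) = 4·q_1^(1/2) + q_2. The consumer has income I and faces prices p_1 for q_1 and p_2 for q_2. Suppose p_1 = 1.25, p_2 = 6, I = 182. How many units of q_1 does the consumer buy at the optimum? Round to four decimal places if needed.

q_1* = 92.16

Set MRS = p_1/p_2: 2·q_1^(−1/2) = p_1/p_2.
Solve: √q_1 = 2·p_2/p_1, so q_1*(p_1,p_2) = (2·p_2/p_1)², and q_2* = (I − p_1·q_1*)/p_2.
Plugging in: q_1* = (2·6/1.25)² = 92.16.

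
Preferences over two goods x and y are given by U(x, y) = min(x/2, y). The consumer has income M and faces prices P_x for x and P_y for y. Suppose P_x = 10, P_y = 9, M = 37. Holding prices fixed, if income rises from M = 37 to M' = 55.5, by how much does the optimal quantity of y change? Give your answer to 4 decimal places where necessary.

With perfect complements, no substitution: consume in ratio x:y = 2:1.
Budget: P_x·x + P_y·(1/2)·x = M, so (2·P_x + P_y)·x = 2·M.
Demand: x*(P_x,P_y,M) = 2·M/(2·P_x + P_y), y* = M/(2·P_x + P_y).
Here 2·10 + 9 = 29, giving y* = 1.2759.
At M' = 55.5: y* = 1.9138. Change: 1.9138 − 1.2759 = 0.6379.

Δy* = 0.6379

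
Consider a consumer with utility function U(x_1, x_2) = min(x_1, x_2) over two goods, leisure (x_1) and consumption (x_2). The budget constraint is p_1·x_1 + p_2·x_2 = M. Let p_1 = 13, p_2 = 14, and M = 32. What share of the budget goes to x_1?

share on x_1 = 0.4815

With perfect complements, no substitution: consume in ratio x_1:x_2 = 1:1.
Budget: p_1·x_1 + p_2·x_1 = M, so (p_1 + p_2)·x_1 = M.
Demand: x_1*(p_1,p_2,M) = M/(p_1 + p_2), x_2* = M/(p_1 + p_2).
Here 13 + 14 = 27, giving x_1* = 1.1852 and x_2* = 1.1852.
Expenditure on x_1: 13·1.1852 = 15.4074; share = 0.4815.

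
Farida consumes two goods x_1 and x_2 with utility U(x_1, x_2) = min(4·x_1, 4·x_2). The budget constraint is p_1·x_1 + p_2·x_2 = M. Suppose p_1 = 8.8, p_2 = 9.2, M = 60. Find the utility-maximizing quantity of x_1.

x_1* = 3.3333

With perfect complements, no substitution: consume in ratio x_1:x_2 = 4:4.
Budget: p_1·x_1 + p_2·x_1 = M, so (4·p_1 + 4·p_2)·x_1 = 4·M.
Demand: x_1*(p_1,p_2,M) = 4·M/(4·p_1 + 4·p_2), x_2* = 4·M/(4·p_1 + 4·p_2).
Here 4·8.8 + 4·9.2 = 72, giving x_1* = 3.3333.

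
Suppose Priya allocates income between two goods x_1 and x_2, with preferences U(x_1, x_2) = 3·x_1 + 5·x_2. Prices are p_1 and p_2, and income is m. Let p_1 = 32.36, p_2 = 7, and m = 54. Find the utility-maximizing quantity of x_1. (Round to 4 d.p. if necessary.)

Linear utility — the consumer picks whichever good has higher MU/price: 3/32.36 = 0.0927 vs 5/7 = 0.7143.
x_2 gives more utility per dollar, so spend all income on x_2: x_2* = m/p_2, x_1* = 0.
Numerically: x_1* = 0, x_2* = 7.7143.

x_1* = 0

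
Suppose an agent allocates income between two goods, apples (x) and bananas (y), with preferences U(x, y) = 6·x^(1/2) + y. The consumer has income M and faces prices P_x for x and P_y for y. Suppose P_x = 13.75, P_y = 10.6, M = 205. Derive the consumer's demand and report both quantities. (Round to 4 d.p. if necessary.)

Utility is quasi-linear in y; the FOC for x is 3/√x = P_x/P_y.
Thus x* = (3·P_y/P_x)² — independent of M — with the rest of income spent on y.
Plugging in: x* = (3·10.6/13.75)² = 5.3487, y* = 12.4014.

x* = 5.3487, y* = 12.4014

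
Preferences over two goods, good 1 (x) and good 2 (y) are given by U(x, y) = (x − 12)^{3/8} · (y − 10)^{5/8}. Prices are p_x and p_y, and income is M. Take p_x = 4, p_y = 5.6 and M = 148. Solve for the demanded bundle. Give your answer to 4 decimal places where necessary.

x* = 16.125, y* = 14.9107

MRS = (3/5)·(y−10)/(x−12). Tangency with p_x/p_y gives y−10 = (5/3)·(p_x/p_y)·(x−12).
Substituting into the budget: x* = 12 + 0.375·(M − 12·p_x − 10·p_y)/p_x, and y* = 10 + 0.625·(…)/p_y.
Discretionary income = 148 − 12·4 − 10·5.6 = 44; x* = 12 + 0.375·44/4 = 16.125; y* = 10 + 0.625·44/5.6 = 14.9107.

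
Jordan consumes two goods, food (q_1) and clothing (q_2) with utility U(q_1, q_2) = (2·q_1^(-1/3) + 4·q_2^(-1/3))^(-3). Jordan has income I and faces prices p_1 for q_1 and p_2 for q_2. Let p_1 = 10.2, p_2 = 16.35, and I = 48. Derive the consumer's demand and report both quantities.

Substitute q_2 = (q_2/q_1)·q_1 into the budget: q_1* = I/(p_1 + p_2·(q_2/q_1)).
Numerically q_2/q_1 = 1.18055, so q_1* = 48/(10.2 + 16.35·1.18055) = 1.627 and q_2* = 1.18055·1.627 = 1.9208.

q_1* = 1.627, q_2* = 1.9208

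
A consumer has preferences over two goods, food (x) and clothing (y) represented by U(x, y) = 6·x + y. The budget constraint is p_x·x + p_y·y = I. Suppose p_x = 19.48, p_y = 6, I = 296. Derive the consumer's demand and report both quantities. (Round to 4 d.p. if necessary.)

x* = 15.1951, y* = 0

Linear utility — the consumer picks whichever good has higher MU/price: 6/19.48 = 0.308 vs 1/6 = 0.1667.
x gives more utility per dollar, so spend all income on x: x* = I/p_x, y* = 0.
Numerically: x* = 15.1951, y* = 0.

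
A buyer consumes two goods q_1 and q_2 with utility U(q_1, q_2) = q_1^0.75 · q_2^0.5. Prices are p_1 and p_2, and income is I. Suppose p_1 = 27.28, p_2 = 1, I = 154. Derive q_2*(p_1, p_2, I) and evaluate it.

q_2* = 61.6

The MRS is (3/2)·q_2/q_1. Set MRS = p_1/p_2.
So 0.75·p_2·q_2 = 0.5·p_1·q_1; combined with the budget, a share 0.6 of income goes to q_1.
Demand: q_1*(p_1,p_2,I) = 0.6·I/p_1 and q_2* = 0.4·I/p_2.
At p_1=27.28, p_2=1, I=154: q_2* = 0.4·154/1 = 61.6.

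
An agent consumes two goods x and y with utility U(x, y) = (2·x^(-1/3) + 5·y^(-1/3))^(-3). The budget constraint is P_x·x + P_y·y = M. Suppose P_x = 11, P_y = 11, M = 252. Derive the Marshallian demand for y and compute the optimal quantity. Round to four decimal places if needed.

y* = 15.2425

From the CES first-order condition, (2/5)·(y/x)^(4/3) = P_x/P_y.
Hence y/x = ((5/2)·P_x/P_y)^(1/(4/3)), i.e. raised to the 0.75 power.
Substitute y = (y/x)·x into the budget: x* = M/(P_x + P_y·(y/x)).
Numerically y/x = 1.988177, so x* = 252/(11 + 11·1.988177) = 7.6666 and y* = 1.988177·7.6666 = 15.2425.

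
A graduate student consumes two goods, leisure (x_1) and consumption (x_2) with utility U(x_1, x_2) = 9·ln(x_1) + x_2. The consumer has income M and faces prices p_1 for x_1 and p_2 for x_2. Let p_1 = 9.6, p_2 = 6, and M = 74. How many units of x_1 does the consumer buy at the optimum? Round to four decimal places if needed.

Set MRS = p_1/p_2: (9/x_1)/1 = p_1/p_2.
So x_1*(p_1,p_2) = 9·p_2/p_1, independent of income; and x_2* = (M − 9·p_2)/p_2.
At the given prices: x_1* = 9·6/9.6 = 5.625.

x_1* = 5.625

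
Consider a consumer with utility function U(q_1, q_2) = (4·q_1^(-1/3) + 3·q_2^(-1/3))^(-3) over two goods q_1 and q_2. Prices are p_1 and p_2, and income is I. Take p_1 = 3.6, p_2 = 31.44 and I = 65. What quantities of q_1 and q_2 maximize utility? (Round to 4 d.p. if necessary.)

MRS = MU_q_1/MU_q_2 = (4/3)·(q_2/q_1)^(4/3). Set equal to p_1/p_2.
Solve for the ratio: q_2/q_1 = [(3/4)·p_1/p_2]^(0.75).
Substitute q_2 = (q_2/q_1)·q_1 into the budget: q_1* = I/(p_1 + p_2·(q_2/q_1)).
Numerically q_2/q_1 = 0.158639, so q_1* = 65/(3.6 + 31.44·0.158639) = 7.569 and q_2* = 0.158639·7.569 = 1.2007.

q_1* = 7.569, q_2* = 1.2007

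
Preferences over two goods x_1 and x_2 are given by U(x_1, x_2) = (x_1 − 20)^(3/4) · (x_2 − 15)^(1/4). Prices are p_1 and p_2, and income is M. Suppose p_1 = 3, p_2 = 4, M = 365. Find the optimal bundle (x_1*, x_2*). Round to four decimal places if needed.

This is Cobb-Douglas in (x_1−20, x_2−15): tangency gives 0.75·p_2·(x_2−15) = 0.25·p_1·(x_1−20).
Substituting into the budget: x_1* = 20 + 0.75·(M − 20·p_1 − 15·p_2)/p_1, and x_2* = 15 + 0.25·(…)/p_2.
Discretionary income = 365 − 20·3 − 15·4 = 245; x_1* = 20 + 0.75·245/3 = 81.25; x_2* = 15 + 0.25·245/4 = 30.3125.

x_1* = 81.25, x_2* = 30.3125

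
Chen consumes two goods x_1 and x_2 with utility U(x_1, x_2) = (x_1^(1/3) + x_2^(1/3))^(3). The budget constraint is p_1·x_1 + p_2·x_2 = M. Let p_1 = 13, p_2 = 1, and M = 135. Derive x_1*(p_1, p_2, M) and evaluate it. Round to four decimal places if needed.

MU_x_1 ∝ x_1^(-2/3), MU_x_2 ∝ x_2^(-2/3), so MRS = (x_2/x_1)^(2/3) = p_1/p_2.
Solve for the ratio: x_2/x_1 = [p_1/p_2]^(1.5).
With the ratio pinned down, the budget gives x_1* = M/(p_1 + p_2·(x_2/x_1)) and x_2* = (x_2/x_1)·x_1*.
Numerically x_2/x_1 = 46.872167, so x_1* = 135/(13 + 1·46.872167) = 2.2548.

x_1* = 2.2548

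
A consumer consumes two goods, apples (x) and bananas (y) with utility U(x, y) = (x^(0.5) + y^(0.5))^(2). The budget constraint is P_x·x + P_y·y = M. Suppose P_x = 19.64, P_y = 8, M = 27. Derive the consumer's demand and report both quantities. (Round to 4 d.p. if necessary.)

MU_x ∝ x^(-0.5), MU_y ∝ y^(-0.5), so MRS = (y/x)^(0.5) = P_x/P_y.
Hence y/x = (P_x/P_y)^(1/(0.5)), i.e. raised to the 2 power.
Substitute y = (y/x)·x into the budget: x* = M/(P_x + P_y·(y/x)).
Numerically y/x = 6.027025, so x* = 27/(19.64 + 8·6.027025) = 0.3979 and y* = 6.027025·0.3979 = 2.3982.

x* = 0.3979, y* = 2.3982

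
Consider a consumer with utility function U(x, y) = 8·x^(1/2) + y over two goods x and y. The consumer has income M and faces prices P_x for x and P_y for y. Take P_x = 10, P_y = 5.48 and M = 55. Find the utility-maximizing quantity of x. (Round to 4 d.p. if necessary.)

x* = 4.8049

Thus x* = (4·P_y/P_x)² — independent of M — with the rest of income spent on y.
Plugging in: x* = (4·5.48/10)² = 4.8049.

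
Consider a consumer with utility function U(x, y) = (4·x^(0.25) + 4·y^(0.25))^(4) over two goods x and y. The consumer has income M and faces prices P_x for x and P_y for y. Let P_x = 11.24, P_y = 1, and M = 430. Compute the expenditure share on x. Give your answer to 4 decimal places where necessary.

From the CES first-order condition, (y/x)^(0.75) = P_x/P_y.
Solve for the ratio: y/x = [P_x/P_y]^(4/3).
Substitute y = (y/x)·x into the budget: x* = M/(P_x + P_y·(y/x)).
Numerically y/x = 25.17803, so x* = 430/(11.24 + 1·25.17803) = 11.8073 and y* = 25.17803·11.8073 = 297.2855.
Expenditure on x: 11.24·11.8073 = 132.7145; share = 0.3086.

share on x = 0.3086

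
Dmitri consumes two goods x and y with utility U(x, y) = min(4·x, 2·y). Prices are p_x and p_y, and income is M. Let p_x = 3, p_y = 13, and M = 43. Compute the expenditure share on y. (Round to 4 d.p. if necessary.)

Demand: x*(p_x,p_y,M) = 2·M/(2·p_x + 4·p_y), y* = 4·M/(2·p_x + 4·p_y).
Here 2·3 + 4·13 = 58, giving x* = 1.4828 and y* = 2.9655.
Expenditure on y: 13·2.9655 = 38.5517; share = 0.8966.

share on y = 0.8966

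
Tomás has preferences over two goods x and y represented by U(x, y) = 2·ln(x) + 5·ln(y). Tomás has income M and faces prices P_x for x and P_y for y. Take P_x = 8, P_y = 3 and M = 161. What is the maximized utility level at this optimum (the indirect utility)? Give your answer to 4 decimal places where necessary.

V = 21.73

The MRS is (2/5)·y/x. Set MRS = P_x/P_y.
Rearranging, P_y·y = (5/2)·P_x·x. Substituting into the budget gives P_x·x·(1 + (5/2)) = M.
Demand: x*(P_x,P_y,M) = 2/7·M/P_x and y* = 5/7·M/P_y.
At P_x=8, P_y=3, M=161: x* = 2/7·161/8 = 5.75, y* = 38.3333.
Utility at the optimum: U(5.75, 38.3333) = 21.73.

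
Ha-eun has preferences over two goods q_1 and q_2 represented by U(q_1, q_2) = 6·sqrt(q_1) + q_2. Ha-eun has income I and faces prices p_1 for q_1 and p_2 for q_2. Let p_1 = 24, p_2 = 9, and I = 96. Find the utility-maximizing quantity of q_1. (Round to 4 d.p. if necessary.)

q_1* = 1.2656

MU_q_1 = 3/√q_1, MU_q_2 = 1. Tangency: 3/√q_1 = p_1/p_2.
Thus q_1* = (3·p_2/p_1)² — independent of I — with the rest of income spent on q_2.
Plugging in: q_1* = (3·9/24)² = 1.2656.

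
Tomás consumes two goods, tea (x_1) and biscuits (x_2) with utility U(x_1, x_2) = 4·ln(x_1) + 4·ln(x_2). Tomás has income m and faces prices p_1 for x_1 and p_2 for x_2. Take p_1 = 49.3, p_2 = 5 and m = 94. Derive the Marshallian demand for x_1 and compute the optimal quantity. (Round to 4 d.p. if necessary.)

x_1* = 0.9533

MU_x_1/MU_x_2 = (4·x_2)/(4·x_1); tangency sets this equal to p_1/p_2.
So 4·p_2·x_2 = 4·p_1·x_1; combined with the budget, a share 0.5 of income goes to x_1.
Demand: x_1*(p_1,p_2,m) = 0.5·m/p_1 and x_2* = 0.5·m/p_2.
At p_1=49.3, p_2=5, m=94: x_1* = 0.5·94/49.3 = 0.9533.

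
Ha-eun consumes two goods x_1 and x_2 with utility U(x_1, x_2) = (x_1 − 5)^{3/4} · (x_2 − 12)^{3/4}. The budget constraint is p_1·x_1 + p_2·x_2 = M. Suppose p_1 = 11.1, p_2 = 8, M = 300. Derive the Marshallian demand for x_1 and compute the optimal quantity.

MRS = (x_2−12)/(x_1−5). Tangency with p_1/p_2 gives x_2−12 = (p_1/p_2)·(x_1−5).
After buying the subsistence bundle (5, 12), a share 0.5 of the remaining income goes to x_1: x_1* = 5 + 0.5·(M − 5p_1 − 12p_2)/p_1.
Discretionary income = 300 − 5·11.1 − 12·8 = 148.5; x_1* = 5 + 0.5·148.5/11.1 = 11.6892.

x_1* = 11.6892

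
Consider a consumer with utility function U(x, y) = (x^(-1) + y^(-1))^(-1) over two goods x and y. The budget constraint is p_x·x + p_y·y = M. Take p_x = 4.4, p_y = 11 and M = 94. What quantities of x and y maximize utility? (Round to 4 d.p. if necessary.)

Numerically y/x = 0.632456, so x* = 94/(4.4 + 11·0.632456) = 8.2768 and y* = 0.632456·8.2768 = 5.2347.

x* = 8.2768, y* = 5.2347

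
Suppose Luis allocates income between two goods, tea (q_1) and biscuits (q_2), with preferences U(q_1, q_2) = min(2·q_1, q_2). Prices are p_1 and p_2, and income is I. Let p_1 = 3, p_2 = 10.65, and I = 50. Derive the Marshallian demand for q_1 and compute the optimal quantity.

q_1* = 2.0576

Leontief preferences: the optimum is at the kink where q_1/1 = q_2/2, i.e. q_2 = 2·q_1.
Budget: p_1·q_1 + p_2·2·q_1 = I, so (p_1 + 2·p_2)·q_1 = I.
Demand: q_1*(p_1,p_2,I) = I/(p_1 + 2·p_2), q_2* = 2·I/(p_1 + 2·p_2).
Here 3 + 2·10.65 = 24.3, giving q_1* = 2.0576.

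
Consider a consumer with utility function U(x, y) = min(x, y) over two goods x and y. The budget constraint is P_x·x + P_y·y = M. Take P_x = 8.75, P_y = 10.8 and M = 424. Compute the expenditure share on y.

With perfect complements, no substitution: consume in ratio x:y = 1:1.
Budget: P_x·x + P_y·x = M, so (P_x + P_y)·x = M.
Demand: x*(P_x,P_y,M) = M/(P_x + P_y), y* = M/(P_x + P_y).
Here 8.75 + 10.8 = 19.55, giving x* = 21.688 and y* = 21.688.
Expenditure on y: 10.8·21.688 = 234.2302; share = 0.5524.

share on y = 0.5524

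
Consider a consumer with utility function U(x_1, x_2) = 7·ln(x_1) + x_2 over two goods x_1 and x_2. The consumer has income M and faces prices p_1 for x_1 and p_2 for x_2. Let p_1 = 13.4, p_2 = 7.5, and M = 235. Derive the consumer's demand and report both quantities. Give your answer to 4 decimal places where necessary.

At the given prices: x_1* = 7·7.5/13.4 = 3.9179, and x_2* = 24.3333.

x_1* = 3.9179, x_2* = 24.3333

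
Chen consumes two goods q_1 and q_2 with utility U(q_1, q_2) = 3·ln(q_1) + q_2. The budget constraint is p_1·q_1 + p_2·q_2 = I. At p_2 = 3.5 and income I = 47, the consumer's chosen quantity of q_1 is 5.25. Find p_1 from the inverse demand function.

p_1 = 2

MU_q_1 = 3/q_1, MU_q_2 = 1. Tangency: 3/q_1 = p_1/p_2.
So q_1*(p_1,p_2) = 3·p_2/p_1, independent of income; and q_2* = (I − 3·p_2)/p_2.
Set q_1* = 5.25 in the demand function and solve for p_1: p_1 = 2.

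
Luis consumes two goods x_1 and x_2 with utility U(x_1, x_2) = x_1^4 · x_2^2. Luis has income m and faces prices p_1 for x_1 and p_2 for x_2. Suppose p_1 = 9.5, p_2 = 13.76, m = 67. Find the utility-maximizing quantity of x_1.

Tangency: MRS = 2·x_2/x_1 = p_1/p_2.
Rearranging, p_2·x_2 = (1/2)·p_1·x_1. Substituting into the budget gives p_1·x_1·(1 + (1/2)) = m.
Demand: x_1*(p_1,p_2,m) = 2/3·m/p_1 and x_2* = 1/3·m/p_2.
At p_1=9.5, p_2=13.76, m=67: x_1* = 2/3·67/9.5 = 4.7018.

x_1* = 4.7018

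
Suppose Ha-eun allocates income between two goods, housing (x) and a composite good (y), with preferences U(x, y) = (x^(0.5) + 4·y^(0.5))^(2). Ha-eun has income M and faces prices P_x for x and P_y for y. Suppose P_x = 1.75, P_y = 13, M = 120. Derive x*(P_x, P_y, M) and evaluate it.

x* = 21.7422

MRS = MU_x/MU_y = (1/4)·(y/x)^(0.5). Set equal to P_x/P_y.
Solve for the ratio: y/x = [4·P_x/P_y]^(2).
Substitute y = (y/x)·x into the budget: x* = M/(P_x + P_y·(y/x)).
Numerically y/x = 0.289941, so x* = 120/(1.75 + 13·0.289941) = 21.7422.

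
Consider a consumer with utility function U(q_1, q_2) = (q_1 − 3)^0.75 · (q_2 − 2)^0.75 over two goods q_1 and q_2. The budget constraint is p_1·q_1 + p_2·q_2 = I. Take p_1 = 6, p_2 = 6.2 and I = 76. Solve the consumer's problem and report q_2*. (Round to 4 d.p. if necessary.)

q_2* = 5.6774

MRS = (q_2−2)/(q_1−3). Tangency with p_1/p_2 gives q_2−2 = (p_1/p_2)·(q_1−3).
After buying the subsistence bundle (3, 2), a share 0.5 of the remaining income goes to q_1: q_1* = 3 + 0.5·(I − 3p_1 − 2p_2)/p_1.
Discretionary income = 76 − 3·6 − 2·6.2 = 45.6; q_2* = 2 + 0.5·45.6/6.2 = 5.6774.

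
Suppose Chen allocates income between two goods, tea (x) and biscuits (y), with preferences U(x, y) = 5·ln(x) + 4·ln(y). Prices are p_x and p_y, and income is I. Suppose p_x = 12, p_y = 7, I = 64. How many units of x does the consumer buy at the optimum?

MU_x/MU_y = (5·y)/(4·x); tangency sets this equal to p_x/p_y.
Rearranging, p_y·y = (4/5)·p_x·x. Substituting into the budget gives p_x·x·(1 + (4/5)) = I.
Demand: x*(p_x,p_y,I) = 5/9·I/p_x and y* = 4/9·I/p_y.
At p_x=12, p_y=7, I=64: x* = 5/9·64/12 = 2.963.

x* = 2.963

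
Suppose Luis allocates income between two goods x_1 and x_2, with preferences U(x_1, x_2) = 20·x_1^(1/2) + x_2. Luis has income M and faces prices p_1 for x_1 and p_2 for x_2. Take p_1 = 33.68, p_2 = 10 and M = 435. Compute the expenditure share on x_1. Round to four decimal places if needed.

share on x_1 = 0.6826

Utility is quasi-linear in x_2; the FOC for x_1 is 10/√x_1 = p_1/p_2.
Thus x_1* = (10·p_2/p_1)² — independent of M — with the rest of income spent on x_2.
Plugging in: x_1* = (10·10/33.68)² = 8.8157, x_2* = 13.8088.
Expenditure on x_1: 33.68·8.8157 = 296.9121; share = 0.6826.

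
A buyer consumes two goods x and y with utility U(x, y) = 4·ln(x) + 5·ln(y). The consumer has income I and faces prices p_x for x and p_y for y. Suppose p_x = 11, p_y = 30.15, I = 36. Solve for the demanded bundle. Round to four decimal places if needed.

At p_x=11, p_y=30.15, I=36: x* = 4/9·36/11 = 1.4545, y* = 0.6633.

x* = 1.4545, y* = 0.6633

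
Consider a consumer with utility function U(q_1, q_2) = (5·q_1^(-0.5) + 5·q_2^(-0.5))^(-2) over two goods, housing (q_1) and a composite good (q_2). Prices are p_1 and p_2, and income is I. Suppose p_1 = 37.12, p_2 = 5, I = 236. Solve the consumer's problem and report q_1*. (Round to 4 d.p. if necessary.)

q_1* = 4.2032

MU_q_1 ∝ 5·q_1^(-1.5), MU_q_2 ∝ 5·q_2^(-1.5), so MRS = (q_2/q_1)^(1.5) = p_1/p_2.
Solve for the ratio: q_2/q_1 = [p_1/p_2]^(2/3).
Substitute q_2 = (q_2/q_1)·q_1 into the budget: q_1* = I/(p_1 + p_2·(q_2/q_1)).
Numerically q_2/q_1 = 3.805619, so q_1* = 236/(37.12 + 5·3.805619) = 4.2032.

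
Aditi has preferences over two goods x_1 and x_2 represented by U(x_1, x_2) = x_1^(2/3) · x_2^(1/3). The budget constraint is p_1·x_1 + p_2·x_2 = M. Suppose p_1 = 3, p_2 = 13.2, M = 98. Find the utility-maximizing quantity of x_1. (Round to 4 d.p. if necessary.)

MU_x_1/MU_x_2 = (2/3·x_2)/(1/3·x_1); tangency sets this equal to p_1/p_2.
So 2/3·p_2·x_2 = 1/3·p_1·x_1; combined with the budget, a share 2/3 of income goes to x_1.
Demand: x_1*(p_1,p_2,M) = 2/3·M/p_1 and x_2* = 1/3·M/p_2.
At p_1=3, p_2=13.2, M=98: x_1* = 2/3·98/3 = 21.7778.

x_1* = 21.7778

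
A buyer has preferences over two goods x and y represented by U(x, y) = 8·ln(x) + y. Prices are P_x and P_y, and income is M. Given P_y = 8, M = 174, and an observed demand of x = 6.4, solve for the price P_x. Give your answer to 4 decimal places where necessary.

P_x = 10

MU_x = 8/x, MU_y = 1. Tangency: 8/x = P_x/P_y.
So x*(P_x,P_y) = 8·P_y/P_x, independent of income; and y* = (M − 8·P_y)/P_y.
Set x* = 6.4 in the demand function and solve for P_x: P_x = 10.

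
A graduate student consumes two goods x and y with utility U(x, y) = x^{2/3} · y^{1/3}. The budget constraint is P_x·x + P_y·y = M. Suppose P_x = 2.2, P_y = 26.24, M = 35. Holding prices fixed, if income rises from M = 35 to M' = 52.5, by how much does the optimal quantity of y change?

Δy* = 0.2223

Tangency: MRS = 2·y/x = P_x/P_y.
So 2/3·P_y·y = 1/3·P_x·x; combined with the budget, a share 2/3 of income goes to x.
Demand: x*(P_x,P_y,M) = 2/3·M/P_x and y* = 1/3·M/P_y.
At P_x=2.2, P_y=26.24, M=35: y* = 1/3·35/26.24 = 0.4446.
At M' = 52.5: y* = 0.6669. Change: 0.6669 − 0.4446 = 0.2223.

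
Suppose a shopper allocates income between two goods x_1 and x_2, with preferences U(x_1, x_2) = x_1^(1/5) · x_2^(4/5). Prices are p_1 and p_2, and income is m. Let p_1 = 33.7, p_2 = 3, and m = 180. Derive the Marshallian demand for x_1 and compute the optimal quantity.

x_1* = 1.0682

Demand: x_1*(p_1,p_2,m) = 0.2·m/p_1 and x_2* = 0.8·m/p_2.
At p_1=33.7, p_2=3, m=180: x_1* = 0.2·180/33.7 = 1.0682.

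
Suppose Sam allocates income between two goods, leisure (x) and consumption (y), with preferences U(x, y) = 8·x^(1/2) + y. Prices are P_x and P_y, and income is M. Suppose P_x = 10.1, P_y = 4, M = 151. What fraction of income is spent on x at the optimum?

Thus x* = (4·P_y/P_x)² — independent of M — with the rest of income spent on y.
Plugging in: x* = (4·4/10.1)² = 2.5096, y* = 31.4134.
Expenditure on x: 10.1·2.5096 = 25.3465; share = 0.1679.

share on x = 0.1679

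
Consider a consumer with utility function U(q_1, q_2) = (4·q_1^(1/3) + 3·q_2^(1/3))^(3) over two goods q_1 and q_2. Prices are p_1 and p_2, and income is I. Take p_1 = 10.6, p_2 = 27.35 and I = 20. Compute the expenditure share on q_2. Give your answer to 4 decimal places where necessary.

MRS = MU_q_1/MU_q_2 = (4/3)·(q_2/q_1)^(2/3). Set equal to p_1/p_2.
Hence q_2/q_1 = ((3/4)·p_1/p_2)^(1/(2/3)), i.e. raised to the 1.5 power.
Substitute q_2 = (q_2/q_1)·q_1 into the budget: q_1* = I/(p_1 + p_2·(q_2/q_1)).
Numerically q_2/q_1 = 0.156716, so q_1* = 20/(10.6 + 27.35·0.156716) = 1.3435 and q_2* = 0.156716·1.3435 = 0.2106.
Expenditure on q_2: 27.35·0.2106 = 5.7586; share = 0.2879.

share on q_2 = 0.2879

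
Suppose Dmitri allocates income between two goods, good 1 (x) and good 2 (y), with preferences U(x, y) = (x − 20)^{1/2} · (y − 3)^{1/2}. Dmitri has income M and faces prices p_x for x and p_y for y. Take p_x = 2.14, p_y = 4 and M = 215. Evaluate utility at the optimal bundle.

This is Cobb-Douglas in (x−20, y−3): tangency gives 0.5·p_y·(y−3) = 0.5·p_x·(x−20).
Substituting into the budget: x* = 20 + 0.5·(M − 20·p_x − 3·p_y)/p_x, and y* = 3 + 0.5·(…)/p_y.
Discretionary income = 215 − 20·2.14 − 3·4 = 160.2; x* = 20 + 0.5·160.2/2.14 = 57.4299; y* = 3 + 0.5·160.2/4 = 23.025.
Utility at the optimum: U(57.4299, 23.025) = 27.3776.

V = 27.3776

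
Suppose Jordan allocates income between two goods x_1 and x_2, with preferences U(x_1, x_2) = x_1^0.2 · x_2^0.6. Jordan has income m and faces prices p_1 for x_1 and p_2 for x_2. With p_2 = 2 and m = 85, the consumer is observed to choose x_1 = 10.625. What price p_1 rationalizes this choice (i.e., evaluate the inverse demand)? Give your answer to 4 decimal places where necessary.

Tangency: MRS = (1/3)·x_2/x_1 = p_1/p_2.
So 0.2·p_2·x_2 = 0.6·p_1·x_1; combined with the budget, a share 0.25 of income goes to x_1.
Demand: x_1*(p_1,p_2,m) = 0.25·m/p_1 and x_2* = 0.75·m/p_2.
Set x_1* = 10.625 in the demand function and solve for p_1: p_1 = 2.

p_1 = 2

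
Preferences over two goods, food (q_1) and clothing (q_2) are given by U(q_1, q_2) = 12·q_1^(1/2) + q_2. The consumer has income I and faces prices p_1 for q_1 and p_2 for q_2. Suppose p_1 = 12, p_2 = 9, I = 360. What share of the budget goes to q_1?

Set MRS = p_1/p_2: 6·q_1^(−1/2) = p_1/p_2.
Solve: √q_1 = 6·p_2/p_1, so q_1*(p_1,p_2) = (6·p_2/p_1)², and q_2* = (I − p_1·q_1*)/p_2.
Plugging in: q_1* = (6·9/12)² = 20.25, q_2* = 13.
Expenditure on q_1: 12·20.25 = 243; share = 0.675.

share on q_1 = 0.675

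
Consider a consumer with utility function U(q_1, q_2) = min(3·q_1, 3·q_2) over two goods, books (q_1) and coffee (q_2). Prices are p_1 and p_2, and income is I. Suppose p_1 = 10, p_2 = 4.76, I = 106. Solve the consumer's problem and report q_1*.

Leontief preferences: the optimum is at the kink where q_1/3 = q_2/3, i.e. q_2 = q_1.
Budget: p_1·q_1 + p_2·q_1 = I, so (3·p_1 + 3·p_2)·q_1 = 3·I.
Demand: q_1*(p_1,p_2,I) = 3·I/(3·p_1 + 3·p_2), q_2* = 3·I/(3·p_1 + 3·p_2).
Here 3·10 + 3·4.76 = 44.28, giving q_1* = 7.1816.

q_1* = 7.1816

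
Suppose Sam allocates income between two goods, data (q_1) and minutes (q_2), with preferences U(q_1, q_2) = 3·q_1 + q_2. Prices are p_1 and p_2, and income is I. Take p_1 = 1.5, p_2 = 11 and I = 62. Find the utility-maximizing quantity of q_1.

q_1* = 41.3333

Linear utility — the consumer picks whichever good has higher MU/price: 3/1.5 = 2 vs 1/11 = 0.0909.
q_1 gives more utility per dollar, so spend all income on q_1: q_1* = I/p_1, q_2* = 0.
Numerically: q_1* = 41.3333, q_2* = 0.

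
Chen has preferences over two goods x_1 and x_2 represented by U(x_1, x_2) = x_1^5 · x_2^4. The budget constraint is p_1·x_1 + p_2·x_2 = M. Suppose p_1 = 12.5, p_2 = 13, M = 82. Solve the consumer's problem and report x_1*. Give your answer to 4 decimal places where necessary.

x_1* = 3.6444

MU_x_1/MU_x_2 = (5·x_2)/(4·x_1); tangency sets this equal to p_1/p_2.
Rearranging, p_2·x_2 = (4/5)·p_1·x_1. Substituting into the budget gives p_1·x_1·(1 + (4/5)) = M.
Demand: x_1*(p_1,p_2,M) = 5/9·M/p_1 and x_2* = 4/9·M/p_2.
At p_1=12.5, p_2=13, M=82: x_1* = 5/9·82/12.5 = 3.6444.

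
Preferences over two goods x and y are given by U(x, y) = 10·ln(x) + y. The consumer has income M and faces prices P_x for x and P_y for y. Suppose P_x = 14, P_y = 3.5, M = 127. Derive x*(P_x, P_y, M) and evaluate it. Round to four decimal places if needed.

x* = 2.5

MU_x = 10/x, MU_y = 1. Tangency: 10/x = P_x/P_y.
So x*(P_x,P_y) = 10·P_y/P_x, independent of income; and y* = (M − 10·P_y)/P_y.
At the given prices: x* = 10·3.5/14 = 2.5.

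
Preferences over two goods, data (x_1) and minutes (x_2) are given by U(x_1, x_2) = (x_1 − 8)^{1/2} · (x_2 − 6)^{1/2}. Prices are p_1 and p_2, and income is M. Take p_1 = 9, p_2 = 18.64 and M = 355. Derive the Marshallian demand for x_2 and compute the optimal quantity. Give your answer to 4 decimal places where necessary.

x_2* = 10.5912

MRS = (x_2−6)/(x_1−8). Tangency with p_1/p_2 gives x_2−6 = (p_1/p_2)·(x_1−8).
After buying the subsistence bundle (8, 6), a share 0.5 of the remaining income goes to x_1: x_1* = 8 + 0.5·(M − 8p_1 − 6p_2)/p_1.
Discretionary income = 355 − 8·9 − 6·18.64 = 171.16; x_2* = 6 + 0.5·171.16/18.64 = 10.5912.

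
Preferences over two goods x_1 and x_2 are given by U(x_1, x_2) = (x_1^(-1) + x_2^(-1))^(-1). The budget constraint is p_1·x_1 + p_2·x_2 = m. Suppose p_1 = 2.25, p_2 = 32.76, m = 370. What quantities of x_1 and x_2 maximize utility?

Substitute x_2 = (x_2/x_1)·x_1 into the budget: x_1* = m/(p_1 + p_2·(x_2/x_1)).
Numerically x_2/x_1 = 0.262071, so x_1* = 370/(2.25 + 32.76·0.262071) = 34.1472 and x_2* = 0.262071·34.1472 = 8.949.

x_1* = 34.1472, x_2* = 8.949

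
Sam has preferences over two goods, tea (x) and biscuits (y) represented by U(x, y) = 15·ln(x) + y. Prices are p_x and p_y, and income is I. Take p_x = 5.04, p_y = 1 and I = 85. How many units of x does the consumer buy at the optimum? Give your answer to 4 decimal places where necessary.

MU_x = 15/x, MU_y = 1. Tangency: 15/x = p_x/p_y.
So x*(p_x,p_y) = 15·p_y/p_x, independent of income; and y* = (I − 15·p_y)/p_y.
At the given prices: x* = 15·1/5.04 = 2.9762.

x* = 2.9762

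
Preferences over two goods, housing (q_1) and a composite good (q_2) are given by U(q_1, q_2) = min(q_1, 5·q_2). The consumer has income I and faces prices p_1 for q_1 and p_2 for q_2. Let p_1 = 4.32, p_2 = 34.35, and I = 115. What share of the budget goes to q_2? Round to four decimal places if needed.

Leontief preferences: the optimum is at the kink where q_1/5 = q_2/1, i.e. q_2 = (1/5)·q_1.
Budget: p_1·q_1 + p_2·(1/5)·q_1 = I, so (5·p_1 + p_2)·q_1 = 5·I.
Demand: q_1*(p_1,p_2,I) = 5·I/(5·p_1 + p_2), q_2* = I/(5·p_1 + p_2).
Here 5·4.32 + 34.35 = 55.95, giving q_1* = 10.277 and q_2* = 2.0554.
Expenditure on q_2: 34.35·2.0554 = 70.6032; share = 0.6139.

share on q_2 = 0.6139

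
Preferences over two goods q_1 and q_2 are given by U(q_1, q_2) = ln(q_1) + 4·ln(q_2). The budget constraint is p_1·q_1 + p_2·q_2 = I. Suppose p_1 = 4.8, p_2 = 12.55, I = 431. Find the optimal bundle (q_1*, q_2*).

q_1* = 17.9583, q_2* = 27.4741

MU_q_1/MU_q_2 = (q_2)/(4·q_1); tangency sets this equal to p_1/p_2.
So p_2·q_2 = 4·p_1·q_1; combined with the budget, a share 0.2 of income goes to q_1.
Demand: q_1*(p_1,p_2,I) = 0.2·I/p_1 and q_2* = 0.8·I/p_2.
At p_1=4.8, p_2=12.55, I=431: q_1* = 0.2·431/4.8 = 17.9583, q_2* = 27.4741.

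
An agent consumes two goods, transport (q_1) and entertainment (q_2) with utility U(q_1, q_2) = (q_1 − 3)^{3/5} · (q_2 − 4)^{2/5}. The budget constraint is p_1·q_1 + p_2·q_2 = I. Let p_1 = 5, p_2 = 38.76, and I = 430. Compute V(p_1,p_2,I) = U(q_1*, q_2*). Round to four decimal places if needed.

V = 11.6919

Let q_1' = q_1−3, q_2' = q_2−4. MRS = (3/2)·q_2'/q_1' = p_1/p_2.
After buying the subsistence bundle (3, 4), a share 0.6 of the remaining income goes to q_1: q_1* = 3 + 0.6·(I − 3p_1 − 4p_2)/p_1.
Discretionary income = 430 − 3·5 − 4·38.76 = 259.96; q_1* = 3 + 0.6·259.96/5 = 34.1952; q_2* = 4 + 0.4·259.96/38.76 = 6.6828.
Utility at the optimum: U(34.1952, 6.6828) = 11.6919.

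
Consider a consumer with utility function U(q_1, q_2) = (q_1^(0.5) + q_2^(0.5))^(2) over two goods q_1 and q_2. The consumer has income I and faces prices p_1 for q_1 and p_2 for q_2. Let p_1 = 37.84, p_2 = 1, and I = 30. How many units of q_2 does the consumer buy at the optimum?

Substitute q_2 = (q_2/q_1)·q_1 into the budget: q_1* = I/(p_1 + p_2·(q_2/q_1)).
Numerically q_2/q_1 = 1431.8656, so q_1* = 30/(37.84 + 1·1431.8656) = 0.0204 and q_2* = 1431.8656·0.0204 = 29.2276.

q_2* = 29.2276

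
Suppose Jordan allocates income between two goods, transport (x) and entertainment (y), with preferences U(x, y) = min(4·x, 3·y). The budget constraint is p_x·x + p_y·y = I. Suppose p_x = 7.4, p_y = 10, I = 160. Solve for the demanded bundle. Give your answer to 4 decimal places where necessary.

With perfect complements, no substitution: consume in ratio x:y = 3:4.
Budget: p_x·x + p_y·(4/3)·x = I, so (3·p_x + 4·p_y)·x = 3·I.
Demand: x*(p_x,p_y,I) = 3·I/(3·p_x + 4·p_y), y* = 4·I/(3·p_x + 4·p_y).
Here 3·7.4 + 4·10 = 62.2, giving x* = 7.717 and y* = 10.2894.

x* = 7.717, y* = 10.2894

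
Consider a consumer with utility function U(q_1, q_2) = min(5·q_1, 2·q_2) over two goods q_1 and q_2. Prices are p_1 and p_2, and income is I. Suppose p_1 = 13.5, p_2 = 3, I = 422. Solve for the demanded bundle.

Leontief preferences: the optimum is at the kink where q_1/2 = q_2/5, i.e. q_2 = (5/2)·q_1.
Budget: p_1·q_1 + p_2·(5/2)·q_1 = I, so (2·p_1 + 5·p_2)·q_1 = 2·I.
Demand: q_1*(p_1,p_2,I) = 2·I/(2·p_1 + 5·p_2), q_2* = 5·I/(2·p_1 + 5·p_2).
Here 2·13.5 + 5·3 = 42, giving q_1* = 20.0952 and q_2* = 50.2381.

q_1* = 20.0952, q_2* = 50.2381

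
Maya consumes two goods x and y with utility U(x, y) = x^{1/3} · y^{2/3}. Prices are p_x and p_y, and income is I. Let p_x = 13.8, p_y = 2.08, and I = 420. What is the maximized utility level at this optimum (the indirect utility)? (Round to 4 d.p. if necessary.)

MU_x/MU_y = (1/3·y)/(2/3·x); tangency sets this equal to p_x/p_y.
So 1/3·p_y·y = 2/3·p_x·x; combined with the budget, a share 1/3 of income goes to x.
Demand: x*(p_x,p_y,I) = 1/3·I/p_x and y* = 2/3·I/p_y.
At p_x=13.8, p_y=2.08, I=420: x* = 1/3·420/13.8 = 10.1449, y* = 134.6154.
Utility at the optimum: U(10.1449, 134.6154) = 56.8608.

V = 56.8608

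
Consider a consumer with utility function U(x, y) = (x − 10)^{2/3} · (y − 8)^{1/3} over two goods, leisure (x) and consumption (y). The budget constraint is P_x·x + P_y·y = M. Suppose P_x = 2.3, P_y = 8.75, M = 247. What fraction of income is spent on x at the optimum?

After buying the subsistence bundle (10, 8), a share 2/3 of the remaining income goes to x: x* = 10 + 2/3·(M − 10P_x − 8P_y)/P_x.
Discretionary income = 247 − 10·2.3 − 8·8.75 = 154; x* = 10 + 2/3·154/2.3 = 54.6377; y* = 8 + 1/3·154/8.75 = 13.8667.
Expenditure on x: 2.3·54.6377 = 125.6667; share = 0.5088.

share on x = 0.5088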